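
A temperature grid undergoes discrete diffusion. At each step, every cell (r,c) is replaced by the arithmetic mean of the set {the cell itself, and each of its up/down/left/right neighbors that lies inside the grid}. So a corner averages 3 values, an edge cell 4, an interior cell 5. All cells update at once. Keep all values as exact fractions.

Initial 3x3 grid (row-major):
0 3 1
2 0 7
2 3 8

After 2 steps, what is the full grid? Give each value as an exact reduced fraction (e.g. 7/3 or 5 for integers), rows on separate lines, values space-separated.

Answer: 11/9 7/3 26/9
2 49/20 25/6
79/36 175/48 53/12

Derivation:
After step 1:
  5/3 1 11/3
  1 3 4
  7/3 13/4 6
After step 2:
  11/9 7/3 26/9
  2 49/20 25/6
  79/36 175/48 53/12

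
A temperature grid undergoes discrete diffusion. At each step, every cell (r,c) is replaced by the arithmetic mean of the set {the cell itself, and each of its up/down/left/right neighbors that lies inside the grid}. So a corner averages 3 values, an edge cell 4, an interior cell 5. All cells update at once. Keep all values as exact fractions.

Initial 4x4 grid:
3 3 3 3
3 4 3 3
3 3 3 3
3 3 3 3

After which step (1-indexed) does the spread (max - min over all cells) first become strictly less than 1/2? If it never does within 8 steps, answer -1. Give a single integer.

Step 1: max=13/4, min=3, spread=1/4
  -> spread < 1/2 first at step 1
Step 2: max=161/50, min=3, spread=11/50
Step 3: max=7567/2400, min=3, spread=367/2400
Step 4: max=33971/10800, min=1813/600, spread=1337/10800
Step 5: max=1013669/324000, min=54469/18000, spread=33227/324000
Step 6: max=30374327/9720000, min=328049/108000, spread=849917/9720000
Step 7: max=908514347/291600000, min=4928533/1620000, spread=21378407/291600000
Step 8: max=27210462371/8748000000, min=1481688343/486000000, spread=540072197/8748000000

Answer: 1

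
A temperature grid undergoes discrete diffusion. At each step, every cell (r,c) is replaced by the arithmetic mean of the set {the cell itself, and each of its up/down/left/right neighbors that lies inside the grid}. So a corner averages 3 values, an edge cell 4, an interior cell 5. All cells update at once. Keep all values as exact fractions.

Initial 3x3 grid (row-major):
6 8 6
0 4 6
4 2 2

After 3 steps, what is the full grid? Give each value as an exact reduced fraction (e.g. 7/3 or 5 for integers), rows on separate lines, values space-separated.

After step 1:
  14/3 6 20/3
  7/2 4 9/2
  2 3 10/3
After step 2:
  85/18 16/3 103/18
  85/24 21/5 37/8
  17/6 37/12 65/18
After step 3:
  979/216 899/180 1129/216
  5507/1440 1247/300 2179/480
  227/72 2471/720 815/216

Answer: 979/216 899/180 1129/216
5507/1440 1247/300 2179/480
227/72 2471/720 815/216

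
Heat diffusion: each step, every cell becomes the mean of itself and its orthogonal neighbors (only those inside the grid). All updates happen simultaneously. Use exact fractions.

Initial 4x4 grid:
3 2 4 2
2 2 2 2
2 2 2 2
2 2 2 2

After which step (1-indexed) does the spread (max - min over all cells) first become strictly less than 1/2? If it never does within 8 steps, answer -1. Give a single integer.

Answer: 3

Derivation:
Step 1: max=11/4, min=2, spread=3/4
Step 2: max=619/240, min=2, spread=139/240
Step 3: max=17459/7200, min=2, spread=3059/7200
  -> spread < 1/2 first at step 3
Step 4: max=512977/216000, min=1009/500, spread=77089/216000
Step 5: max=15038123/6480000, min=183407/90000, spread=1832819/6480000
Step 6: max=446918299/194400000, min=889297/432000, spread=46734649/194400000
Step 7: max=13255328479/5832000000, min=33604523/16200000, spread=1157700199/5832000000
Step 8: max=395025154327/174960000000, min=20321921561/9720000000, spread=29230566229/174960000000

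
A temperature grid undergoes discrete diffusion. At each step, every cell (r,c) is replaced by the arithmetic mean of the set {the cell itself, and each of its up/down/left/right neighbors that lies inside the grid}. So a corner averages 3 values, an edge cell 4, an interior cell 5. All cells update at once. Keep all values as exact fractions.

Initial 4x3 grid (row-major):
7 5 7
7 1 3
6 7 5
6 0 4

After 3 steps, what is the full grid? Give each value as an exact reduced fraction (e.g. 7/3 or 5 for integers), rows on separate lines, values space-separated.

After step 1:
  19/3 5 5
  21/4 23/5 4
  13/2 19/5 19/4
  4 17/4 3
After step 2:
  199/36 157/30 14/3
  1361/240 453/100 367/80
  391/80 239/50 311/80
  59/12 301/80 4
After step 3:
  11831/2160 8981/1800 1159/240
  37109/7200 14881/3000 10603/2400
  4051/800 8739/2000 3451/800
  407/90 20951/4800 233/60

Answer: 11831/2160 8981/1800 1159/240
37109/7200 14881/3000 10603/2400
4051/800 8739/2000 3451/800
407/90 20951/4800 233/60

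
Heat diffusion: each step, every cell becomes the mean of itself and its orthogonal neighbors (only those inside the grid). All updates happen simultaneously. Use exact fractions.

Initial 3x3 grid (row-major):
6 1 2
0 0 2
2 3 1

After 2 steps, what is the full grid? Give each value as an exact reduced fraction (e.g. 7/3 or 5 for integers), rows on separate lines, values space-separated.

After step 1:
  7/3 9/4 5/3
  2 6/5 5/4
  5/3 3/2 2
After step 2:
  79/36 149/80 31/18
  9/5 41/25 367/240
  31/18 191/120 19/12

Answer: 79/36 149/80 31/18
9/5 41/25 367/240
31/18 191/120 19/12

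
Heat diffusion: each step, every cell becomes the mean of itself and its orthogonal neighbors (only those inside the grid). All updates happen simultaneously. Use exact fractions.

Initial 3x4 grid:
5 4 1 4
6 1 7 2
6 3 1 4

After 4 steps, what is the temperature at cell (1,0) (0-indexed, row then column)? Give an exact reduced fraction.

Answer: 591923/144000

Derivation:
Step 1: cell (1,0) = 9/2
Step 2: cell (1,0) = 187/40
Step 3: cell (1,0) = 9697/2400
Step 4: cell (1,0) = 591923/144000
Full grid after step 4:
  10669/2700 274789/72000 716987/216000 431257/129600
  591923/144000 109051/30000 1253987/360000 2720143/864000
  84977/21600 136457/36000 354931/108000 426907/129600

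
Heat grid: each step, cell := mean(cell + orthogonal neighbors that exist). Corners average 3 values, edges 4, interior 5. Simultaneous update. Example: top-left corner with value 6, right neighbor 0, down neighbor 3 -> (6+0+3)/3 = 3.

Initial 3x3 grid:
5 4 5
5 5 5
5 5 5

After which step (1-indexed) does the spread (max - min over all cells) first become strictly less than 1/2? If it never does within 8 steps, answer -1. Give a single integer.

Answer: 1

Derivation:
Step 1: max=5, min=14/3, spread=1/3
  -> spread < 1/2 first at step 1
Step 2: max=5, min=1133/240, spread=67/240
Step 3: max=993/200, min=10363/2160, spread=1807/10800
Step 4: max=26639/5400, min=4162037/864000, spread=33401/288000
Step 5: max=2656609/540000, min=37650067/7776000, spread=3025513/38880000
Step 6: max=141244051/28800000, min=15087073133/3110400000, spread=53531/995328
Step 7: max=38088883949/7776000000, min=907087074151/186624000000, spread=450953/11943936
Step 8: max=4564591389481/933120000000, min=54478296439397/11197440000000, spread=3799043/143327232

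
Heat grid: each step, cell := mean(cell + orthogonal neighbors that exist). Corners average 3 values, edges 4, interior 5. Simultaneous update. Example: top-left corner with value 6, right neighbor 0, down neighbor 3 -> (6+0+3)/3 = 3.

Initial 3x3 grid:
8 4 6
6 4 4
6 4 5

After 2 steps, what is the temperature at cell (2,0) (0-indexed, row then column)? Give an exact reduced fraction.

Answer: 193/36

Derivation:
Step 1: cell (2,0) = 16/3
Step 2: cell (2,0) = 193/36
Full grid after step 2:
  35/6 617/120 179/36
  163/30 127/25 363/80
  193/36 1129/240 83/18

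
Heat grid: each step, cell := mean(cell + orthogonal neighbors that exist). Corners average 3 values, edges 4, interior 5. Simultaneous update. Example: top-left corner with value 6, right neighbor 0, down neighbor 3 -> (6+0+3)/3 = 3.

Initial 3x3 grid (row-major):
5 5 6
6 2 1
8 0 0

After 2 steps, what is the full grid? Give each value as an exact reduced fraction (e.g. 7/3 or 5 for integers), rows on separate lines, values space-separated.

Answer: 181/36 499/120 43/12
361/80 173/50 563/240
149/36 103/40 61/36

Derivation:
After step 1:
  16/3 9/2 4
  21/4 14/5 9/4
  14/3 5/2 1/3
After step 2:
  181/36 499/120 43/12
  361/80 173/50 563/240
  149/36 103/40 61/36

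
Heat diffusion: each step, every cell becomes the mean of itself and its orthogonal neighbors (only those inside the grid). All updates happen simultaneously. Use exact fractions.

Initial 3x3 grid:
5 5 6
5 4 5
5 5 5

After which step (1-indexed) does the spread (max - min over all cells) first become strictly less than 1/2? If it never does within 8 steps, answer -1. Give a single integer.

Answer: 2

Derivation:
Step 1: max=16/3, min=19/4, spread=7/12
Step 2: max=46/9, min=29/6, spread=5/18
  -> spread < 1/2 first at step 2
Step 3: max=683/135, min=1753/360, spread=41/216
Step 4: max=81107/16200, min=105251/21600, spread=347/2592
Step 5: max=606263/121500, min=6345097/1296000, spread=2921/31104
Step 6: max=289958213/58320000, min=381483659/77760000, spread=24611/373248
Step 7: max=8683480643/1749600000, min=22939980673/4665600000, spread=207329/4478976
Step 8: max=1040412643367/209952000000, min=1378119800531/279936000000, spread=1746635/53747712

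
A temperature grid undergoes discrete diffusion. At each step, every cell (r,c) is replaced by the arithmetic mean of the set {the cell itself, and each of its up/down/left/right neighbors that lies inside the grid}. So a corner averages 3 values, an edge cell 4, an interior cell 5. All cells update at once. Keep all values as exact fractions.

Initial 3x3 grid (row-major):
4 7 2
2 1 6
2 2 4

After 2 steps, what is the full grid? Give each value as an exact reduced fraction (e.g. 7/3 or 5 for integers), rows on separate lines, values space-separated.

After step 1:
  13/3 7/2 5
  9/4 18/5 13/4
  2 9/4 4
After step 2:
  121/36 493/120 47/12
  731/240 297/100 317/80
  13/6 237/80 19/6

Answer: 121/36 493/120 47/12
731/240 297/100 317/80
13/6 237/80 19/6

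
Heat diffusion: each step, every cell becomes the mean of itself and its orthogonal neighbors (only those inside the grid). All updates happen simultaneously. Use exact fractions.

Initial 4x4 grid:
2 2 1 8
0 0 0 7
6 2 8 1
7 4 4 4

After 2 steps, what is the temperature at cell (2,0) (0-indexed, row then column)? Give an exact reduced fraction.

Step 1: cell (2,0) = 15/4
Step 2: cell (2,0) = 185/48
Full grid after step 2:
  55/36 23/15 47/15 145/36
  473/240 9/4 11/4 263/60
  185/48 79/25 101/25 15/4
  41/9 227/48 61/16 13/3

Answer: 185/48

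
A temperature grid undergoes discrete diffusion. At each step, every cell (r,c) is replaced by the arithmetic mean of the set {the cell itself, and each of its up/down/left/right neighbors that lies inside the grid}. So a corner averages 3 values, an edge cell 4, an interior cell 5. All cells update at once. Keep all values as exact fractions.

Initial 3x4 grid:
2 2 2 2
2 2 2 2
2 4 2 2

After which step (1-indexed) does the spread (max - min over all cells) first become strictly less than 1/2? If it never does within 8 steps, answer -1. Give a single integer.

Step 1: max=8/3, min=2, spread=2/3
Step 2: max=151/60, min=2, spread=31/60
Step 3: max=1291/540, min=2, spread=211/540
  -> spread < 1/2 first at step 3
Step 4: max=124897/54000, min=1847/900, spread=14077/54000
Step 5: max=1112407/486000, min=111683/54000, spread=5363/24300
Step 6: max=32900809/14580000, min=62869/30000, spread=93859/583200
Step 7: max=1959874481/874800000, min=102536467/48600000, spread=4568723/34992000
Step 8: max=116756435629/52488000000, min=3097618889/1458000000, spread=8387449/83980800

Answer: 3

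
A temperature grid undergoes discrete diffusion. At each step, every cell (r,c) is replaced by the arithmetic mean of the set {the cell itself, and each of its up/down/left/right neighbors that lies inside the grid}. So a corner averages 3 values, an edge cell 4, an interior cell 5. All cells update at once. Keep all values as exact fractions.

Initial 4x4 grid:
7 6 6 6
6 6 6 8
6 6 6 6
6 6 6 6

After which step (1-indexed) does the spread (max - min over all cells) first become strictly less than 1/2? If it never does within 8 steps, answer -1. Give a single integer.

Answer: 3

Derivation:
Step 1: max=20/3, min=6, spread=2/3
Step 2: max=391/60, min=6, spread=31/60
Step 3: max=13849/2160, min=6, spread=889/2160
  -> spread < 1/2 first at step 3
Step 4: max=410539/64800, min=1735/288, spread=5041/16200
Step 5: max=12283777/1944000, min=435679/72000, spread=130111/486000
Step 6: max=366632503/58320000, min=39289931/6480000, spread=3255781/14580000
Step 7: max=10970164849/1749600000, min=236460521/38880000, spread=82360351/437400000
Step 8: max=328162123639/52488000000, min=263262397/43200000, spread=2074577821/13122000000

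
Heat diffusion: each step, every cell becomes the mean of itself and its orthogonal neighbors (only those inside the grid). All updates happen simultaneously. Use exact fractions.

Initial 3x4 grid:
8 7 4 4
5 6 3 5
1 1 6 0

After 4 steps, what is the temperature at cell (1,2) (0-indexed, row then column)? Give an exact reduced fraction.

Step 1: cell (1,2) = 24/5
Step 2: cell (1,2) = 96/25
Step 3: cell (1,2) = 8467/2000
Step 4: cell (1,2) = 81123/20000
Full grid after step 4:
  332257/64800 1056499/216000 992039/216000 270827/64800
  82157/18000 269369/60000 81123/20000 94561/24000
  133291/32400 415687/108000 404957/108000 115151/32400

Answer: 81123/20000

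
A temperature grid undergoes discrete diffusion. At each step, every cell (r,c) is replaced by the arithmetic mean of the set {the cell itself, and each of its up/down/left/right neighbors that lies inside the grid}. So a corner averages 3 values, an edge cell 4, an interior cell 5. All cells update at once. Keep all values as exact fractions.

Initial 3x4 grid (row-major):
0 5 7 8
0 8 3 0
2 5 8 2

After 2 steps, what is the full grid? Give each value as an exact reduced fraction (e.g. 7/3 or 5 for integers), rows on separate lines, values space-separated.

Answer: 55/18 997/240 419/80 14/3
107/40 453/100 229/50 1007/240
127/36 1007/240 1127/240 133/36

Derivation:
After step 1:
  5/3 5 23/4 5
  5/2 21/5 26/5 13/4
  7/3 23/4 9/2 10/3
After step 2:
  55/18 997/240 419/80 14/3
  107/40 453/100 229/50 1007/240
  127/36 1007/240 1127/240 133/36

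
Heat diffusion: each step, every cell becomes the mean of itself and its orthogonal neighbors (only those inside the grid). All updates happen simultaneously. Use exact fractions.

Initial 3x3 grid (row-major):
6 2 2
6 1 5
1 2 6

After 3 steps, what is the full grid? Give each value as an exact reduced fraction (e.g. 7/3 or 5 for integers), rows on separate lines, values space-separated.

After step 1:
  14/3 11/4 3
  7/2 16/5 7/2
  3 5/2 13/3
After step 2:
  131/36 817/240 37/12
  431/120 309/100 421/120
  3 391/120 31/9
After step 3:
  7657/2160 47579/14400 2399/720
  23977/7200 6741/2000 23627/7200
  197/60 23027/7200 919/270

Answer: 7657/2160 47579/14400 2399/720
23977/7200 6741/2000 23627/7200
197/60 23027/7200 919/270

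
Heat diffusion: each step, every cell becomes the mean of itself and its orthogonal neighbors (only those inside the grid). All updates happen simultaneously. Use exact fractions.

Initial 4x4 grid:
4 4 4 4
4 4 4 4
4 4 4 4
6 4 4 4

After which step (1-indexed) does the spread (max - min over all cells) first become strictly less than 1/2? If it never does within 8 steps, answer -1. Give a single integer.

Step 1: max=14/3, min=4, spread=2/3
Step 2: max=41/9, min=4, spread=5/9
Step 3: max=473/108, min=4, spread=41/108
  -> spread < 1/2 first at step 3
Step 4: max=14003/3240, min=4, spread=1043/3240
Step 5: max=414353/97200, min=4, spread=25553/97200
Step 6: max=12335459/2916000, min=36079/9000, spread=645863/2916000
Step 7: max=367561691/87480000, min=240971/60000, spread=16225973/87480000
Step 8: max=10975077983/2624400000, min=108701/27000, spread=409340783/2624400000

Answer: 3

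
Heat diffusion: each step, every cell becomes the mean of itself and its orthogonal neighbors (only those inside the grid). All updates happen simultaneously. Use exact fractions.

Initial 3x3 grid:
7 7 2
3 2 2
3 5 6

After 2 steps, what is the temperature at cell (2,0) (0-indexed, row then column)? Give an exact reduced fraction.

Step 1: cell (2,0) = 11/3
Step 2: cell (2,0) = 137/36
Full grid after step 2:
  167/36 529/120 67/18
  1013/240 381/100 37/10
  137/36 79/20 34/9

Answer: 137/36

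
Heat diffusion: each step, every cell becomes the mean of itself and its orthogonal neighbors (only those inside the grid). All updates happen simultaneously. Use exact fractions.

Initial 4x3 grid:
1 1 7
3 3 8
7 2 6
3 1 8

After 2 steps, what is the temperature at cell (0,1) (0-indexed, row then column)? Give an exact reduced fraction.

Answer: 67/20

Derivation:
Step 1: cell (0,1) = 3
Step 2: cell (0,1) = 67/20
Full grid after step 2:
  49/18 67/20 43/9
  739/240 197/50 311/60
  883/240 409/100 26/5
  131/36 479/120 29/6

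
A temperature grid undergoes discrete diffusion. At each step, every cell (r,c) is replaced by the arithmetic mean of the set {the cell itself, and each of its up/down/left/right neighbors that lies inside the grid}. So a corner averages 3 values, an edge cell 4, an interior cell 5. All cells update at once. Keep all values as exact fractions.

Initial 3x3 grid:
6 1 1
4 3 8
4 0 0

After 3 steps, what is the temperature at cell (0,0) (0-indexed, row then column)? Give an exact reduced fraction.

Step 1: cell (0,0) = 11/3
Step 2: cell (0,0) = 32/9
Step 3: cell (0,0) = 1843/540
Full grid after step 3:
  1843/540 15373/4800 6707/2160
  46369/14400 18353/6000 577/200
  1603/540 39319/14400 5827/2160

Answer: 1843/540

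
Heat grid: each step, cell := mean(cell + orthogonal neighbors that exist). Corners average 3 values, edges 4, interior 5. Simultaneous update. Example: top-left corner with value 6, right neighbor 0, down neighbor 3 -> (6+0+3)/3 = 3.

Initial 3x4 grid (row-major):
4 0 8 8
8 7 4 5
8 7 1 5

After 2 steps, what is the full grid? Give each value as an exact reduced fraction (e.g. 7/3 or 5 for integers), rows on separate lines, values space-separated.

After step 1:
  4 19/4 5 7
  27/4 26/5 5 11/2
  23/3 23/4 17/4 11/3
After step 2:
  31/6 379/80 87/16 35/6
  1417/240 549/100 499/100 127/24
  121/18 343/60 14/3 161/36

Answer: 31/6 379/80 87/16 35/6
1417/240 549/100 499/100 127/24
121/18 343/60 14/3 161/36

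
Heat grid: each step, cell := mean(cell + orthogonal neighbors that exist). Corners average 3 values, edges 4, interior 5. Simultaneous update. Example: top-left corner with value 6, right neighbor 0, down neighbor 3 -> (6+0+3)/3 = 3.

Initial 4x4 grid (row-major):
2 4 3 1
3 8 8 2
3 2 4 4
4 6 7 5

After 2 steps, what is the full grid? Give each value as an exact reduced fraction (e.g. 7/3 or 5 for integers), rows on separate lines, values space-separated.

Answer: 15/4 65/16 61/16 13/4
15/4 457/100 91/20 29/8
239/60 447/100 477/100 107/24
145/36 1151/240 247/48 175/36

Derivation:
After step 1:
  3 17/4 4 2
  4 5 5 15/4
  3 23/5 5 15/4
  13/3 19/4 11/2 16/3
After step 2:
  15/4 65/16 61/16 13/4
  15/4 457/100 91/20 29/8
  239/60 447/100 477/100 107/24
  145/36 1151/240 247/48 175/36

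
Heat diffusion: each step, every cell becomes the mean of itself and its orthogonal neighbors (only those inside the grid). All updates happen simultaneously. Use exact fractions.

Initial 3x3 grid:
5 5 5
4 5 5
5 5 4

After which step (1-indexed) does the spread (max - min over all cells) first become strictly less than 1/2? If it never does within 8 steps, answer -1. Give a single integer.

Step 1: max=5, min=14/3, spread=1/3
  -> spread < 1/2 first at step 1
Step 2: max=59/12, min=1133/240, spread=47/240
Step 3: max=389/80, min=5099/1080, spread=61/432
Step 4: max=209167/43200, min=307363/64800, spread=511/5184
Step 5: max=12500149/2592000, min=18480911/3888000, spread=4309/62208
Step 6: max=249501901/51840000, min=1111416367/233280000, spread=36295/746496
Step 7: max=44835150941/9331200000, min=66774956099/13996800000, spread=305773/8957952
Step 8: max=2687378070527/559872000000, min=4010942488603/839808000000, spread=2575951/107495424

Answer: 1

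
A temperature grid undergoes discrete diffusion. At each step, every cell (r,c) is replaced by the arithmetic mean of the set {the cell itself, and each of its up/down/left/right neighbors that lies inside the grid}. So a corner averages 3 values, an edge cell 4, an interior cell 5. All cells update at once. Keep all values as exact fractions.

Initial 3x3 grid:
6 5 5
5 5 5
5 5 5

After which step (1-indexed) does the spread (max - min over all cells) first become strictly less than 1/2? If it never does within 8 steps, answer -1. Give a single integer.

Step 1: max=16/3, min=5, spread=1/3
  -> spread < 1/2 first at step 1
Step 2: max=95/18, min=5, spread=5/18
Step 3: max=1121/216, min=5, spread=41/216
Step 4: max=66931/12960, min=1811/360, spread=347/2592
Step 5: max=3994937/777600, min=18157/3600, spread=2921/31104
Step 6: max=239108539/46656000, min=2185483/432000, spread=24611/373248
Step 7: max=14315522033/2799360000, min=49256741/9720000, spread=207329/4478976
Step 8: max=857837952451/167961600000, min=2630801599/518400000, spread=1746635/53747712

Answer: 1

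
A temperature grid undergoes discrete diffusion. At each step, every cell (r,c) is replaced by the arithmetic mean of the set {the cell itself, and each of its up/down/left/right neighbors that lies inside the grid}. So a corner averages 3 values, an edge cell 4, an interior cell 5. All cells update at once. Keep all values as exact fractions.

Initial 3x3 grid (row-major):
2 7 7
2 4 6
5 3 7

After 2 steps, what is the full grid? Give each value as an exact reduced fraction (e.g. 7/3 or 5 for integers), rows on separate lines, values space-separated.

Answer: 143/36 74/15 53/9
293/80 117/25 28/5
34/9 1069/240 193/36

Derivation:
After step 1:
  11/3 5 20/3
  13/4 22/5 6
  10/3 19/4 16/3
After step 2:
  143/36 74/15 53/9
  293/80 117/25 28/5
  34/9 1069/240 193/36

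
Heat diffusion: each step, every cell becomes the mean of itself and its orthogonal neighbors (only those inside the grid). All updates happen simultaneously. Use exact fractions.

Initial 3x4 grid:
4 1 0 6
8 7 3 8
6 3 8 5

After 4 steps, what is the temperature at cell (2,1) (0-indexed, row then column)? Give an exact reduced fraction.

Step 1: cell (2,1) = 6
Step 2: cell (2,1) = 1249/240
Step 3: cell (2,1) = 39391/7200
Step 4: cell (2,1) = 1127557/216000
Full grid after step 4:
  596107/129600 468091/108000 478481/108000 293401/64800
  157549/32000 586769/120000 107627/22500 2178959/432000
  694457/129600 1127557/216000 384779/72000 57571/10800

Answer: 1127557/216000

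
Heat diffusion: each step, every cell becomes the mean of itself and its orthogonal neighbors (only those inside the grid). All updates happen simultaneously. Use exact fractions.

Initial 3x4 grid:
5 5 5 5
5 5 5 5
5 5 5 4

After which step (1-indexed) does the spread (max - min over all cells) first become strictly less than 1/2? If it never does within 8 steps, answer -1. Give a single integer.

Step 1: max=5, min=14/3, spread=1/3
  -> spread < 1/2 first at step 1
Step 2: max=5, min=85/18, spread=5/18
Step 3: max=5, min=1039/216, spread=41/216
Step 4: max=5, min=125383/25920, spread=4217/25920
Step 5: max=35921/7200, min=7566851/1555200, spread=38417/311040
Step 6: max=717403/144000, min=455359789/93312000, spread=1903471/18662400
Step 7: max=21484241/4320000, min=27392610911/5598720000, spread=18038617/223948800
Step 8: max=1931073241/388800000, min=1646347817149/335923200000, spread=883978523/13436928000

Answer: 1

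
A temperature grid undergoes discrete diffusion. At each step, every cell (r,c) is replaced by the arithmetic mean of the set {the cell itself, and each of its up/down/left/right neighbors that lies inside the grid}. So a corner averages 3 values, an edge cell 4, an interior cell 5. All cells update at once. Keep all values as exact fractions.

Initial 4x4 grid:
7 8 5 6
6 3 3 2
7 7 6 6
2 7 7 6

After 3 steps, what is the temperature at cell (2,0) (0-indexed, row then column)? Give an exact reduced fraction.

Answer: 40997/7200

Derivation:
Step 1: cell (2,0) = 11/2
Step 2: cell (2,0) = 271/48
Step 3: cell (2,0) = 40997/7200
Full grid after step 3:
  2159/360 4453/800 1469/288 4999/1080
  4613/800 5561/1000 14941/3000 6961/1440
  40997/7200 3359/600 16501/3000 37901/7200
  1229/216 41777/7200 42041/7200 6259/1080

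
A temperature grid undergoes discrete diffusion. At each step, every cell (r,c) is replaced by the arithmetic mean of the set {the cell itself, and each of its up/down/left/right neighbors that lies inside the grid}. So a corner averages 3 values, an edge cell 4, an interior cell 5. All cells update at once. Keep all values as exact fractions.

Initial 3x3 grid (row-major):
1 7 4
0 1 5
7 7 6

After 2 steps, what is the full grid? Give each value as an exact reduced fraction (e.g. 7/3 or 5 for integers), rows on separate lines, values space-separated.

Answer: 49/18 61/16 151/36
163/48 15/4 29/6
73/18 239/48 61/12

Derivation:
After step 1:
  8/3 13/4 16/3
  9/4 4 4
  14/3 21/4 6
After step 2:
  49/18 61/16 151/36
  163/48 15/4 29/6
  73/18 239/48 61/12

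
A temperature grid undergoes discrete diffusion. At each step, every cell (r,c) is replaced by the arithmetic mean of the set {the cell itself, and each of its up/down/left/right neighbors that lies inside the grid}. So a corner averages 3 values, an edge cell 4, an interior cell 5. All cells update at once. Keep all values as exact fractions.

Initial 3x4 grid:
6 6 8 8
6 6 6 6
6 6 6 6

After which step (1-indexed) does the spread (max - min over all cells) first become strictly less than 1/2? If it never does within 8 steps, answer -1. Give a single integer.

Answer: 5

Derivation:
Step 1: max=22/3, min=6, spread=4/3
Step 2: max=125/18, min=6, spread=17/18
Step 3: max=914/135, min=6, spread=104/135
Step 4: max=430049/64800, min=5447/900, spread=7573/12960
Step 5: max=25497001/3888000, min=82217/13500, spread=363701/777600
  -> spread < 1/2 first at step 5
Step 6: max=1515533999/233280000, min=2207413/360000, spread=681043/1866240
Step 7: max=90350137141/13996800000, min=599082089/97200000, spread=163292653/559872000
Step 8: max=5393675884319/839808000000, min=18053139163/2916000000, spread=1554974443/6718464000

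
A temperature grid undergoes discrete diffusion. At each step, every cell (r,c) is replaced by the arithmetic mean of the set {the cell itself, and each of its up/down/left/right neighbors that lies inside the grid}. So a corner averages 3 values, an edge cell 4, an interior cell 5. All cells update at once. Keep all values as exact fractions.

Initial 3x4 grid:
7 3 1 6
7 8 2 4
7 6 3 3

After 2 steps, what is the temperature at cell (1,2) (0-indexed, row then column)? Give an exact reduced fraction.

Step 1: cell (1,2) = 18/5
Step 2: cell (1,2) = 381/100
Full grid after step 2:
  53/9 1117/240 901/240 125/36
  1487/240 134/25 381/100 287/80
  239/36 641/120 493/120 127/36

Answer: 381/100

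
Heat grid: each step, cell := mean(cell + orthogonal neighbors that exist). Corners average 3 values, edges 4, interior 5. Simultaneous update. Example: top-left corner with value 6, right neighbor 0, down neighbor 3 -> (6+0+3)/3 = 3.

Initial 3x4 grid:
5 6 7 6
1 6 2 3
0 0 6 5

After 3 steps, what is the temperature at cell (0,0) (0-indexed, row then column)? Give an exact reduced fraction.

Answer: 551/144

Derivation:
Step 1: cell (0,0) = 4
Step 2: cell (0,0) = 13/3
Step 3: cell (0,0) = 551/144
Full grid after step 3:
  551/144 10921/2400 33893/7200 10733/2160
  11689/3600 10537/3000 4399/1000 2639/600
  1021/432 22313/7200 25843/7200 9073/2160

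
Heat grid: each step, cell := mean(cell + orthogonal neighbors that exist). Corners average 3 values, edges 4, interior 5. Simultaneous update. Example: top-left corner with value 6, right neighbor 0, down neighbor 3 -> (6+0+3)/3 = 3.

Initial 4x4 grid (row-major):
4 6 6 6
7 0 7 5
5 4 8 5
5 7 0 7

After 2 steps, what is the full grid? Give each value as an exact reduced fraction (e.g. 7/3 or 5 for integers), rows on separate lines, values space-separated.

Answer: 41/9 1243/240 1267/240 53/9
1183/240 114/25 134/25 343/60
1183/240 473/100 531/100 26/5
179/36 599/120 183/40 21/4

Derivation:
After step 1:
  17/3 4 25/4 17/3
  4 24/5 26/5 23/4
  21/4 24/5 24/5 25/4
  17/3 4 11/2 4
After step 2:
  41/9 1243/240 1267/240 53/9
  1183/240 114/25 134/25 343/60
  1183/240 473/100 531/100 26/5
  179/36 599/120 183/40 21/4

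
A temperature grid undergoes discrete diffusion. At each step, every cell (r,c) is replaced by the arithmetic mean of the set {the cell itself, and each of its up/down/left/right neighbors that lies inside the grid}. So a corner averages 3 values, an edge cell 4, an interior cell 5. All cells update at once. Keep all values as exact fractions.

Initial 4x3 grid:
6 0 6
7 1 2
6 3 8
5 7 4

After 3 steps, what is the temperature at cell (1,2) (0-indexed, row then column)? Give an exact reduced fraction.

Answer: 3557/900

Derivation:
Step 1: cell (1,2) = 17/4
Step 2: cell (1,2) = 413/120
Step 3: cell (1,2) = 3557/900
Full grid after step 3:
  4213/1080 17779/4800 7231/2160
  32081/7200 967/250 3557/900
  11587/2400 14509/3000 16093/3600
  97/18 73207/14400 2245/432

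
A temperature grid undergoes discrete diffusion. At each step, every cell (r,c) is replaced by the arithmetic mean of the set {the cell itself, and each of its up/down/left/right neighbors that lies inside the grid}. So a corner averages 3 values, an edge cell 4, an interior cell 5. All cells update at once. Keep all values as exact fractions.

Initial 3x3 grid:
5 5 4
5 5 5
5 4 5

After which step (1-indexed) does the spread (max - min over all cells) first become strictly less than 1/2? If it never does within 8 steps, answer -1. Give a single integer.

Answer: 1

Derivation:
Step 1: max=5, min=14/3, spread=1/3
  -> spread < 1/2 first at step 1
Step 2: max=59/12, min=1133/240, spread=47/240
Step 3: max=389/80, min=5099/1080, spread=61/432
Step 4: max=209167/43200, min=307363/64800, spread=511/5184
Step 5: max=12500149/2592000, min=18480911/3888000, spread=4309/62208
Step 6: max=249501901/51840000, min=1111416367/233280000, spread=36295/746496
Step 7: max=44835150941/9331200000, min=66774956099/13996800000, spread=305773/8957952
Step 8: max=2687378070527/559872000000, min=4010942488603/839808000000, spread=2575951/107495424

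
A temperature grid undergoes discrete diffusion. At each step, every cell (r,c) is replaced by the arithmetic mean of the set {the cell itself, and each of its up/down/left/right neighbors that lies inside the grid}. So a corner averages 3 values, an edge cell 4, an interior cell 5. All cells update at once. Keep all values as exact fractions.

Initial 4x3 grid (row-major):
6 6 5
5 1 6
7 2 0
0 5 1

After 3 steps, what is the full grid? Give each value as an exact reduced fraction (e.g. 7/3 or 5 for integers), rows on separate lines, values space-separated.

After step 1:
  17/3 9/2 17/3
  19/4 4 3
  7/2 3 9/4
  4 2 2
After step 2:
  179/36 119/24 79/18
  215/48 77/20 179/48
  61/16 59/20 41/16
  19/6 11/4 25/12
After step 3:
  2075/432 6541/1440 1883/432
  6161/1440 599/150 5231/1440
  1729/480 637/200 453/160
  467/144 219/80 355/144

Answer: 2075/432 6541/1440 1883/432
6161/1440 599/150 5231/1440
1729/480 637/200 453/160
467/144 219/80 355/144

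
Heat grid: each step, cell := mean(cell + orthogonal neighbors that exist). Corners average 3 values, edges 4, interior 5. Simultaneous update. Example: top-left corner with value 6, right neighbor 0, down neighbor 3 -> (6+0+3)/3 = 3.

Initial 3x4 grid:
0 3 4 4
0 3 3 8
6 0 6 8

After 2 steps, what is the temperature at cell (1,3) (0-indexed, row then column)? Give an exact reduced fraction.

Step 1: cell (1,3) = 23/4
Step 2: cell (1,3) = 1393/240
Full grid after step 2:
  23/12 11/5 121/30 175/36
  141/80 151/50 201/50 1393/240
  8/3 59/20 151/30 52/9

Answer: 1393/240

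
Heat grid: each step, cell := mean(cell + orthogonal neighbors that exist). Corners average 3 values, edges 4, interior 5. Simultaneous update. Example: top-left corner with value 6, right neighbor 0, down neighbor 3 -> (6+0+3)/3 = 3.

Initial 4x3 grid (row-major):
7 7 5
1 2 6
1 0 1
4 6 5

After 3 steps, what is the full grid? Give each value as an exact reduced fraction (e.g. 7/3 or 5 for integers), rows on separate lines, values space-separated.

After step 1:
  5 21/4 6
  11/4 16/5 7/2
  3/2 2 3
  11/3 15/4 4
After step 2:
  13/3 389/80 59/12
  249/80 167/50 157/40
  119/48 269/100 25/8
  107/36 161/48 43/12
After step 3:
  1477/360 6981/1600 3289/720
  2653/800 1793/500 287/75
  20257/7200 8993/3000 3997/1200
  317/108 45359/14400 161/48

Answer: 1477/360 6981/1600 3289/720
2653/800 1793/500 287/75
20257/7200 8993/3000 3997/1200
317/108 45359/14400 161/48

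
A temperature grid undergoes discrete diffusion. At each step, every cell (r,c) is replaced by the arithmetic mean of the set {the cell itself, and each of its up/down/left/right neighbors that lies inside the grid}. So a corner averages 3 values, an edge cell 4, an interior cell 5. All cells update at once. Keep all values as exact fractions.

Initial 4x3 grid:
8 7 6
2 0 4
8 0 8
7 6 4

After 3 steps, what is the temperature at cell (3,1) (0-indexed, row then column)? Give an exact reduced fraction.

Answer: 923/192

Derivation:
Step 1: cell (3,1) = 17/4
Step 2: cell (3,1) = 433/80
Step 3: cell (3,1) = 923/192
Full grid after step 3:
  1277/270 13913/2880 10171/2160
  1345/288 2567/600 659/144
  2203/480 933/200 527/120
  937/180 923/192 397/80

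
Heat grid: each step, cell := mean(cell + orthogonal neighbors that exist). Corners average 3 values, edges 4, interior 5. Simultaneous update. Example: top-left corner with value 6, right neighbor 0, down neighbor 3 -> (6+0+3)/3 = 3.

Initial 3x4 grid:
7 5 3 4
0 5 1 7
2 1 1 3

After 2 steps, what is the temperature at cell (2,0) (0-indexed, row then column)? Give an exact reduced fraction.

Answer: 9/4

Derivation:
Step 1: cell (2,0) = 1
Step 2: cell (2,0) = 9/4
Full grid after step 2:
  25/6 293/80 979/240 35/9
  109/40 331/100 143/50 929/240
  9/4 143/80 649/240 107/36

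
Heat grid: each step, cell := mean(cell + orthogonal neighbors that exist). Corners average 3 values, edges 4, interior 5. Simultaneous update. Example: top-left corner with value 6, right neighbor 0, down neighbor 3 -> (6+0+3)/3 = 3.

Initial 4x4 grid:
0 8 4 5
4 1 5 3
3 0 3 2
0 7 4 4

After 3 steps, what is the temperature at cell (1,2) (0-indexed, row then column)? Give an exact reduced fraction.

Step 1: cell (1,2) = 16/5
Step 2: cell (1,2) = 377/100
Step 3: cell (1,2) = 699/200
Full grid after step 3:
  1201/360 8477/2400 9757/2400 1427/360
  6817/2400 3281/1000 699/200 2979/800
  19187/7200 1109/375 4901/1500 24443/7200
  1517/540 21677/7200 24413/7200 458/135

Answer: 699/200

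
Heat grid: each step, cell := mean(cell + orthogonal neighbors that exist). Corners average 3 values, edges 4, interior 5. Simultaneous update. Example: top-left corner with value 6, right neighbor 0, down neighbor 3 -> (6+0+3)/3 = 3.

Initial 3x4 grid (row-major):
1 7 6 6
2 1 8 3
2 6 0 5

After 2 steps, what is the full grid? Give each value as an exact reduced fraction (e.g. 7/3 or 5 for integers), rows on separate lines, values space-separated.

Answer: 103/36 559/120 191/40 23/4
389/120 159/50 127/25 503/120
85/36 227/60 199/60 155/36

Derivation:
After step 1:
  10/3 15/4 27/4 5
  3/2 24/5 18/5 11/2
  10/3 9/4 19/4 8/3
After step 2:
  103/36 559/120 191/40 23/4
  389/120 159/50 127/25 503/120
  85/36 227/60 199/60 155/36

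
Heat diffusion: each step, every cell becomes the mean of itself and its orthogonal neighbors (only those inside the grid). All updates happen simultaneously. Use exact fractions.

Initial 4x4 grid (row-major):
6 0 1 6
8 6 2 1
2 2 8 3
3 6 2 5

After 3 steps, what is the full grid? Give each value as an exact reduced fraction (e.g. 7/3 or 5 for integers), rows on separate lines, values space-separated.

After step 1:
  14/3 13/4 9/4 8/3
  11/2 18/5 18/5 3
  15/4 24/5 17/5 17/4
  11/3 13/4 21/4 10/3
After step 2:
  161/36 413/120 353/120 95/36
  1051/240 83/20 317/100 811/240
  1063/240 94/25 213/50 839/240
  32/9 509/120 457/120 77/18
After step 3:
  8851/2160 2701/720 10973/3600 6451/2160
  1255/288 22681/6000 21481/6000 22831/7200
  29023/7200 25009/6000 22193/6000 27743/7200
  8803/2160 13829/3600 14929/3600 8339/2160

Answer: 8851/2160 2701/720 10973/3600 6451/2160
1255/288 22681/6000 21481/6000 22831/7200
29023/7200 25009/6000 22193/6000 27743/7200
8803/2160 13829/3600 14929/3600 8339/2160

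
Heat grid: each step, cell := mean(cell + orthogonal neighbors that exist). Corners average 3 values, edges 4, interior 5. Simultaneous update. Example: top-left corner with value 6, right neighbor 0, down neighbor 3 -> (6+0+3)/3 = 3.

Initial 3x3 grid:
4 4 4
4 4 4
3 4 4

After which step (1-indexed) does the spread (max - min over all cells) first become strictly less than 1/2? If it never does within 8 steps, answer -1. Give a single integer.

Answer: 1

Derivation:
Step 1: max=4, min=11/3, spread=1/3
  -> spread < 1/2 first at step 1
Step 2: max=4, min=67/18, spread=5/18
Step 3: max=4, min=823/216, spread=41/216
Step 4: max=1429/360, min=49709/12960, spread=347/2592
Step 5: max=14243/3600, min=3003463/777600, spread=2921/31104
Step 6: max=1702517/432000, min=180795461/46656000, spread=24611/373248
Step 7: max=38223259/9720000, min=10878717967/2799360000, spread=207329/4478976
Step 8: max=2034798401/518400000, min=653816447549/167961600000, spread=1746635/53747712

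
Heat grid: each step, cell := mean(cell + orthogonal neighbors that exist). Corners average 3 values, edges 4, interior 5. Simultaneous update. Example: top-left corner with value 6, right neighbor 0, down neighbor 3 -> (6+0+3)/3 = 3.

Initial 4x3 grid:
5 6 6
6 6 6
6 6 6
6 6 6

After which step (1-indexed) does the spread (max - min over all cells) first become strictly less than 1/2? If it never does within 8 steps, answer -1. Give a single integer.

Step 1: max=6, min=17/3, spread=1/3
  -> spread < 1/2 first at step 1
Step 2: max=6, min=103/18, spread=5/18
Step 3: max=6, min=1255/216, spread=41/216
Step 4: max=6, min=151303/25920, spread=4217/25920
Step 5: max=43121/7200, min=9122051/1555200, spread=38417/311040
Step 6: max=861403/144000, min=548671789/93312000, spread=1903471/18662400
Step 7: max=25804241/4320000, min=32991330911/5598720000, spread=18038617/223948800
Step 8: max=2319873241/388800000, min=1982271017149/335923200000, spread=883978523/13436928000

Answer: 1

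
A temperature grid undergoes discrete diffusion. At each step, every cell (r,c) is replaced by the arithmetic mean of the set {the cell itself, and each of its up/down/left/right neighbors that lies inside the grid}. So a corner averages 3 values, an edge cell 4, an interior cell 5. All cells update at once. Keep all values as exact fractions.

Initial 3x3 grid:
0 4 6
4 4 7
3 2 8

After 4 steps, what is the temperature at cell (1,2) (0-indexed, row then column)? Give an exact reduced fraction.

Answer: 4138283/864000

Derivation:
Step 1: cell (1,2) = 25/4
Step 2: cell (1,2) = 1307/240
Step 3: cell (1,2) = 72589/14400
Step 4: cell (1,2) = 4138283/864000
Full grid after step 4:
  469499/129600 1785829/432000 604049/129600
  3152533/864000 505057/120000 4138283/864000
  13559/3600 3702283/864000 310537/64800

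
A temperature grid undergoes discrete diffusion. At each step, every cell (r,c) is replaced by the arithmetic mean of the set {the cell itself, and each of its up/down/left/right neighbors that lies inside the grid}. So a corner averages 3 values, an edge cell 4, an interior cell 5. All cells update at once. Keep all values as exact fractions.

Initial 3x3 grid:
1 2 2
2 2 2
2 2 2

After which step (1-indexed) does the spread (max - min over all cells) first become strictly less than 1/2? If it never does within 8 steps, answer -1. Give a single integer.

Answer: 1

Derivation:
Step 1: max=2, min=5/3, spread=1/3
  -> spread < 1/2 first at step 1
Step 2: max=2, min=31/18, spread=5/18
Step 3: max=2, min=391/216, spread=41/216
Step 4: max=709/360, min=23789/12960, spread=347/2592
Step 5: max=7043/3600, min=1448263/777600, spread=2921/31104
Step 6: max=838517/432000, min=87483461/46656000, spread=24611/373248
Step 7: max=18783259/9720000, min=5279997967/2799360000, spread=207329/4478976
Step 8: max=997998401/518400000, min=317893247549/167961600000, spread=1746635/53747712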